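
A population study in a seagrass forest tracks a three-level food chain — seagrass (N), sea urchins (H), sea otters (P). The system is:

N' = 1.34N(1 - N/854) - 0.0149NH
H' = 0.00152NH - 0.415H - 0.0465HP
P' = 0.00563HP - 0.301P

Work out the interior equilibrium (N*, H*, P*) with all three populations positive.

From dP/dt = 0: 0.00563H* = 0.301, so H* = 53.5.
From dN/dt = 0: 1.34(1 - N*/854) = 0.0149·53.5, giving N* = 854·(1 - 0.594) = 346.
From dH/dt = 0: 0.00152·346 - 0.415 = 0.0465P*, so P* = 0.111/0.0465 = 2.4.

N* ≈ 346, H* ≈ 53.5, P* ≈ 2.4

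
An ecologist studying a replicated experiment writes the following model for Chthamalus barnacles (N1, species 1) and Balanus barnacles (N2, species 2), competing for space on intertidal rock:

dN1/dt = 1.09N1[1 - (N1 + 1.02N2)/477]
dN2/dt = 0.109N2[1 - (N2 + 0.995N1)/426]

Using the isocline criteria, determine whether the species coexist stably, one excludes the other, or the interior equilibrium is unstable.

Compare the nullcline intercepts: K1/α12 = 477/1.02 = 468 > K2 = 426; K2/α21 = 426/0.995 = 428 < K1 = 477.
Since the inequalities point opposite ways, species 1 can invade but species 2 cannot.

species 1 excludes species 2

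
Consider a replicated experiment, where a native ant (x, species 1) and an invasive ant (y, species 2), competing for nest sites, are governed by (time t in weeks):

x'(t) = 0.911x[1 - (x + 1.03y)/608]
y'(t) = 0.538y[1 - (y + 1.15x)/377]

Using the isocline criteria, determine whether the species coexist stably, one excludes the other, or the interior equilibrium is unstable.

Compare the nullcline intercepts: K1/α12 = 608/1.03 = 590 > K2 = 377; K2/α21 = 377/1.15 = 328 < K1 = 608.
Since the inequalities point opposite ways, species 1 can invade but species 2 cannot.

species 1 excludes species 2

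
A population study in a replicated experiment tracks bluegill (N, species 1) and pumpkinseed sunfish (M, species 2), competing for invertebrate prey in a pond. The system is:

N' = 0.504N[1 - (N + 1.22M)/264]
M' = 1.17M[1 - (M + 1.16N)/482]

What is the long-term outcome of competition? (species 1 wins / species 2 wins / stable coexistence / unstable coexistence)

species 2 excludes species 1

Compare the nullcline intercepts: K1/α12 = 264/1.22 = 216 < K2 = 482; K2/α21 = 482/1.16 = 416 > K1 = 264.
Since the inequalities point opposite ways, species 2 can invade but species 1 cannot.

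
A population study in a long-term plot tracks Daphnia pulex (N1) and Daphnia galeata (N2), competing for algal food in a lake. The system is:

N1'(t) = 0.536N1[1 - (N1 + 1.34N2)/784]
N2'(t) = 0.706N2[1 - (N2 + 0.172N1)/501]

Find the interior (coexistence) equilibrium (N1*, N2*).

Setting both brackets to zero gives the nullclines N1 + 1.34N2 = 784 and 0.172N1 + N2 = 501.
Substituting N2 = 501 - 0.172N1 into the first: N1(1 - 1.34·0.172) = 784 - 1.34·501.
So N1* = 113/0.77 = 146, and then N2* = 501 - 0.172·146 = 476.

N1* ≈ 146, N2* ≈ 476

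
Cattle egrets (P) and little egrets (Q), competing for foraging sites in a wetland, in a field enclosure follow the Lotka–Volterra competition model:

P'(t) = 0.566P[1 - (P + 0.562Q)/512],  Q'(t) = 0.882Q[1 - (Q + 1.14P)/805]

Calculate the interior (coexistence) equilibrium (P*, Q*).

Setting both brackets to zero gives the nullclines P + 0.562Q = 512 and 1.14P + Q = 805.
Substituting Q = 805 - 1.14P into the first: P(1 - 0.562·1.14) = 512 - 0.562·805.
So P* = 59.6/0.359 = 166, and then Q* = 805 - 1.14·166 = 616.

P* ≈ 166, Q* ≈ 616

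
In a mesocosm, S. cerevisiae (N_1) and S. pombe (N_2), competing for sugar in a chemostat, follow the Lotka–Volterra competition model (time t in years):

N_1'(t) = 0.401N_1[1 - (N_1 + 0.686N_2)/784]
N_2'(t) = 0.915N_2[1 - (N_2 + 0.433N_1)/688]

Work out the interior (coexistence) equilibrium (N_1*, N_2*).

N_1* ≈ 444, N_2* ≈ 496

Setting both brackets to zero gives the nullclines N_1 + 0.686N_2 = 784 and 0.433N_1 + N_2 = 688.
Substituting N_2 = 688 - 0.433N_1 into the first: N_1(1 - 0.686·0.433) = 784 - 0.686·688.
So N_1* = 312/0.703 = 444, and then N_2* = 688 - 0.433·444 = 496.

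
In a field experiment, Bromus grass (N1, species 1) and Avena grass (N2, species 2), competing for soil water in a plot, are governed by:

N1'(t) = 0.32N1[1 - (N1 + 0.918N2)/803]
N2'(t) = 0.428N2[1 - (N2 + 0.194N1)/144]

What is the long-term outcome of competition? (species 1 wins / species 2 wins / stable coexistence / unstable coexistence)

Compare the nullcline intercepts: K1/α12 = 803/0.918 = 875 > K2 = 144; K2/α21 = 144/0.194 = 742 < K1 = 803.
Since the inequalities point opposite ways, species 1 can invade but species 2 cannot.

species 1 excludes species 2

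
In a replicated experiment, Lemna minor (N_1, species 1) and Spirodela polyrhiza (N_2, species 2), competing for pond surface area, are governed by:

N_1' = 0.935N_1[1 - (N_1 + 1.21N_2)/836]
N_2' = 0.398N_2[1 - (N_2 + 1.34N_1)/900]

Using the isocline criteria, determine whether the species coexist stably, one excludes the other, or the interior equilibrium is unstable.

unstable coexistence (outcome depends on initial conditions)

Compare the nullcline intercepts: K1/α12 = 836/1.21 = 691 < K2 = 900; K2/α21 = 900/1.34 = 672 < K1 = 836.
Since both are reversed, neither can invade when rare; the interior point is a saddle.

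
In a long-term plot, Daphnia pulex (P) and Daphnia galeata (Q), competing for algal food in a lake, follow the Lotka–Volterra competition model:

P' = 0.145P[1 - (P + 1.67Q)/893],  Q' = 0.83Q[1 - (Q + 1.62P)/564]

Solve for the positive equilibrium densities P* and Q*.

Setting both brackets to zero gives the nullclines P + 1.67Q = 893 and 1.62P + Q = 564.
Substituting Q = 564 - 1.62P into the first: P(1 - 1.67·1.62) = 893 - 1.67·564.
So P* = -48.9/-1.71 = 28.7, and then Q* = 564 - 1.62·28.7 = 518.

P* ≈ 28.7, Q* ≈ 518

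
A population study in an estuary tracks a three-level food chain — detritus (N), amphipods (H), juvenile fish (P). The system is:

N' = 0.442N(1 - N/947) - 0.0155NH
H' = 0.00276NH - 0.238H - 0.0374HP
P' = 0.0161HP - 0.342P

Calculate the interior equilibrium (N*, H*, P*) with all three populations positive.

N* ≈ 242, H* ≈ 21.2, P* ≈ 11.5

From dP/dt = 0: 0.0161H* = 0.342, so H* = 21.2.
From dN/dt = 0: 0.442(1 - N*/947) = 0.0155·21.2, giving N* = 947·(1 - 0.745) = 242.
From dH/dt = 0: 0.00276·242 - 0.238 = 0.0374P*, so P* = 0.429/0.0374 = 11.5.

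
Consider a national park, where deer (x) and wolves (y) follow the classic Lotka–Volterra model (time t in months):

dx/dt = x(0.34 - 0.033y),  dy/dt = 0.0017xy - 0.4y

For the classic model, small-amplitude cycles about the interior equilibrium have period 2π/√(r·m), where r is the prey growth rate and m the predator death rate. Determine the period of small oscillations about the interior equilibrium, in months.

Here r = 0.34 and m = 0.4, so r·m = 0.136.
ω = √0.136 = 0.369 per month, hence T = 2π/ω ≈ 17 months.

T ≈ 17 months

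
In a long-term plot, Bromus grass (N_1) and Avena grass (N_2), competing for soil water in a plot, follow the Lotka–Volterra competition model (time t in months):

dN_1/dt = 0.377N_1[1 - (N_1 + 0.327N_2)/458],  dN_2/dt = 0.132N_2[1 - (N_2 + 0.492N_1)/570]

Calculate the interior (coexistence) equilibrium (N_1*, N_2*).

Setting both brackets to zero gives the nullclines N_1 + 0.327N_2 = 458 and 0.492N_1 + N_2 = 570.
Substituting N_2 = 570 - 0.492N_1 into the first: N_1(1 - 0.327·0.492) = 458 - 0.327·570.
So N_1* = 272/0.839 = 324, and then N_2* = 570 - 0.492·324 = 411.

N_1* ≈ 324, N_2* ≈ 411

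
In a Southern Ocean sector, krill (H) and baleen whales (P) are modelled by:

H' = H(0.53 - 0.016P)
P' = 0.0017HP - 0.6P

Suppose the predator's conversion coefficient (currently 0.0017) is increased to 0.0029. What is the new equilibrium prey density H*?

At the interior fixed point, setting dP/dt = 0 with P > 0 fixes H* = (predator death rate)/(HP coefficient) — independent of the other coefficients.
With the change, H* = 0.6/0.0029 = 207; it falls from 353.

H* ≈ 207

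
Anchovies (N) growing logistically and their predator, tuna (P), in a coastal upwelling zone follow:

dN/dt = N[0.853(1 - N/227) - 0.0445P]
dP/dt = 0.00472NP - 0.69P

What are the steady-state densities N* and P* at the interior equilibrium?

N* ≈ 146, P* ≈ 6.82

From dP/dt = 0 with P > 0: 0.00472N* = 0.69, so N* = 146.
Substitute into dN/dt = 0: 0.853(1 - 146/227) = 0.0445P*.
The bracket is 0.356, giving P* = 0.304/0.0445 = 6.82.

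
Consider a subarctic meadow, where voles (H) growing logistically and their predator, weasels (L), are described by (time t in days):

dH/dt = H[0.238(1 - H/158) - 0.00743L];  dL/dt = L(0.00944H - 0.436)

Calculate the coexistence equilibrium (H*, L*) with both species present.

From dL/dt = 0 with L > 0: 0.00944H* = 0.436, so H* = 46.2.
Substitute into dH/dt = 0: 0.238(1 - 46.2/158) = 0.00743L*.
The bracket is 0.708, giving L* = 0.168/0.00743 = 22.7.

H* ≈ 46.2, L* ≈ 22.7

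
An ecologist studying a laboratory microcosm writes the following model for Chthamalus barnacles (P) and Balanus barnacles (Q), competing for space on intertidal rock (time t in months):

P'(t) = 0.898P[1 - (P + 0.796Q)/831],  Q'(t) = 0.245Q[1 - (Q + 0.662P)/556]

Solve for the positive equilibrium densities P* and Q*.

Setting both brackets to zero gives the nullclines P + 0.796Q = 831 and 0.662P + Q = 556.
Substituting Q = 556 - 0.662P into the first: P(1 - 0.796·0.662) = 831 - 0.796·556.
So P* = 388/0.473 = 821, and then Q* = 556 - 0.662·821 = 12.4.

P* ≈ 821, Q* ≈ 12.4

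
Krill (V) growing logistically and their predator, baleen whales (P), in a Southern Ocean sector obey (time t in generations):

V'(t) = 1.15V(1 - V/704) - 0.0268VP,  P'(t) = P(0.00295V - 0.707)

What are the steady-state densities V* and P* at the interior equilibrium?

V* ≈ 240, P* ≈ 28.3

From dP/dt = 0 with P > 0: 0.00295V* = 0.707, so V* = 240.
Substitute into dV/dt = 0: 1.15(1 - 240/704) = 0.0268P*.
The bracket is 0.66, giving P* = 0.759/0.0268 = 28.3.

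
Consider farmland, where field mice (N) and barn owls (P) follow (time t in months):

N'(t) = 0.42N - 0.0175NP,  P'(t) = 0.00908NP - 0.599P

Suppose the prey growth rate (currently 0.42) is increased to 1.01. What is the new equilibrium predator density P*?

P* ≈ 57.7

At the interior fixed point, setting dN/dt = 0 with N > 0 fixes P* = (prey growth rate)/(NP coefficient) — independent of the other coefficients.
With the change, P* = 1.01/0.0175 = 57.7; it rises from 24.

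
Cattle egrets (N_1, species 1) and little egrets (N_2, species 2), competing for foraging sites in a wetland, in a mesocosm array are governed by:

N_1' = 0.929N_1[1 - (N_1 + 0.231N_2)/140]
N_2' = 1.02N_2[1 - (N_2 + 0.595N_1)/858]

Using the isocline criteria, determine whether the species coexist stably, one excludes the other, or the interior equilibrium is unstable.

species 2 excludes species 1

Compare the nullcline intercepts: K1/α12 = 140/0.231 = 606 < K2 = 858; K2/α21 = 858/0.595 = 1440 > K1 = 140.
Since the inequalities point opposite ways, species 2 can invade but species 1 cannot.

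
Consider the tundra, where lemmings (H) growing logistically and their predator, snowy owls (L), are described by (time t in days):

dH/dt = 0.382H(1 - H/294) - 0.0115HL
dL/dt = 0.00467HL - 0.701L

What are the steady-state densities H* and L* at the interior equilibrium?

From dL/dt = 0 with L > 0: 0.00467H* = 0.701, so H* = 150.
Substitute into dH/dt = 0: 0.382(1 - 150/294) = 0.0115L*.
The bracket is 0.489, giving L* = 0.187/0.0115 = 16.3.

H* ≈ 150, L* ≈ 16.3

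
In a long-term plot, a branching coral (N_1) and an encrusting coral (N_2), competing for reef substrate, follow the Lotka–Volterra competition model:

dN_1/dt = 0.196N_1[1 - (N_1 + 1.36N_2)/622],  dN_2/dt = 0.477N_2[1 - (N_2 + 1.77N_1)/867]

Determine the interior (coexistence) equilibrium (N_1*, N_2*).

N_1* ≈ 396, N_2* ≈ 166

Setting both brackets to zero gives the nullclines N_1 + 1.36N_2 = 622 and 1.77N_1 + N_2 = 867.
Substituting N_2 = 867 - 1.77N_1 into the first: N_1(1 - 1.36·1.77) = 622 - 1.36·867.
So N_1* = -557/-1.41 = 396, and then N_2* = 867 - 1.77·396 = 166.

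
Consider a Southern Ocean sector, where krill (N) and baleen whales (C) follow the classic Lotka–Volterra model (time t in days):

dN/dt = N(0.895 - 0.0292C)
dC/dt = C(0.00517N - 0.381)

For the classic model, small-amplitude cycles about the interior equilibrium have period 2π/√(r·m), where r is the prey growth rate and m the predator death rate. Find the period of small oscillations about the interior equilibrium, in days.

Here r = 0.895 and m = 0.381, so r·m = 0.341.
ω = √0.341 = 0.584 per day, hence T = 2π/ω ≈ 10.8 days.

T ≈ 10.8 days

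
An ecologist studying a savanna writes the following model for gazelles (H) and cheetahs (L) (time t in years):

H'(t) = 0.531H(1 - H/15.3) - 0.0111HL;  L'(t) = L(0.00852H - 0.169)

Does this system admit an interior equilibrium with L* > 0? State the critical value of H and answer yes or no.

The predator equation gives dL/dt > 0 only when H > 0.169/0.00852 = 19.8.
Without the predator, H → K = 15.3. Since 15.3 < 19.8, the predator cannot invade.

Threshold H = 19.8; K < 19.8, so no, the predator goes extinct.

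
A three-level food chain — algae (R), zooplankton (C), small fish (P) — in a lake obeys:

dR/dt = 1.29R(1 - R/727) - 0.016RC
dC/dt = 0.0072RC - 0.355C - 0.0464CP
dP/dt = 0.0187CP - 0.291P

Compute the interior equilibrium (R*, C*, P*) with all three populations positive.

From dP/dt = 0: 0.0187C* = 0.291, so C* = 15.6.
From dR/dt = 0: 1.29(1 - R*/727) = 0.016·15.6, giving R* = 727·(1 - 0.193) = 587.
From dC/dt = 0: 0.0072·587 - 0.355 = 0.0464P*, so P* = 3.87/0.0464 = 83.4.

R* ≈ 587, C* ≈ 15.6, P* ≈ 83.4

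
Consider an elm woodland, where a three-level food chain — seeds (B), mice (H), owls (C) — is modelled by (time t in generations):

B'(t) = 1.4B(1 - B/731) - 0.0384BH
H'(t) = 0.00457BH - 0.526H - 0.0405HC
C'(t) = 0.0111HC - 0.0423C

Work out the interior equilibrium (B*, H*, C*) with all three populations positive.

B* ≈ 655, H* ≈ 3.81, C* ≈ 60.9

From dC/dt = 0: 0.0111H* = 0.0423, so H* = 3.81.
From dB/dt = 0: 1.4(1 - B*/731) = 0.0384·3.81, giving B* = 731·(1 - 0.105) = 655.
From dH/dt = 0: 0.00457·655 - 0.526 = 0.0405C*, so C* = 2.47/0.0405 = 60.9.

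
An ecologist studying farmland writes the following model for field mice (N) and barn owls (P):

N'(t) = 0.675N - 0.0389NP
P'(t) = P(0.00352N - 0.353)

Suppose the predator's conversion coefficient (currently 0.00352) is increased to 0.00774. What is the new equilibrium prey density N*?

At the interior fixed point, setting dP/dt = 0 with P > 0 fixes N* = (predator death rate)/(NP coefficient) — independent of the other coefficients.
With the change, N* = 0.353/0.00774 = 45.6; it falls from 100.

N* ≈ 45.6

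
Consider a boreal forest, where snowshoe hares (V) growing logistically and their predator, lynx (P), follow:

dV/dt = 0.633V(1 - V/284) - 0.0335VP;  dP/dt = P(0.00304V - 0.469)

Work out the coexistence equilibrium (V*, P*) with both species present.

From dP/dt = 0 with P > 0: 0.00304V* = 0.469, so V* = 154.
Substitute into dV/dt = 0: 0.633(1 - 154/284) = 0.0335P*.
The bracket is 0.457, giving P* = 0.289/0.0335 = 8.63.

V* ≈ 154, P* ≈ 8.63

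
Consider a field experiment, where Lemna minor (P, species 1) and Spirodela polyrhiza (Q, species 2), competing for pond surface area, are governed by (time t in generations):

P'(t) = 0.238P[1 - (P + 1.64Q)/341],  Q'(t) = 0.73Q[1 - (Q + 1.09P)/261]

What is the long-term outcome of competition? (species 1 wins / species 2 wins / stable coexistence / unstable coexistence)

Compare the nullcline intercepts: K1/α12 = 341/1.64 = 208 < K2 = 261; K2/α21 = 261/1.09 = 239 < K1 = 341.
Since both are reversed, neither can invade when rare; the interior point is a saddle.

unstable coexistence (outcome depends on initial conditions)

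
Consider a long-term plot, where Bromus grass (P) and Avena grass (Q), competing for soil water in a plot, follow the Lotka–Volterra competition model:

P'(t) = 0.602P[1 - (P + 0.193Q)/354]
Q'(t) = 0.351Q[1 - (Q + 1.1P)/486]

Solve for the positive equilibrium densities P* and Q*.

P* ≈ 330, Q* ≈ 123

Setting both brackets to zero gives the nullclines P + 0.193Q = 354 and 1.1P + Q = 486.
Substituting Q = 486 - 1.1P into the first: P(1 - 0.193·1.1) = 354 - 0.193·486.
So P* = 260/0.788 = 330, and then Q* = 486 - 1.1·330 = 123.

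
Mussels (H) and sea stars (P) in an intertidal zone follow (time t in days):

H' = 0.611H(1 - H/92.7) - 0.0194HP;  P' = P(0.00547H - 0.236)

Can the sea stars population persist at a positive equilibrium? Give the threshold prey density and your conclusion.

The predator equation gives dP/dt > 0 only when H > 0.236/0.00547 = 43.1.
Without the predator, H → K = 92.7. Since 92.7 > 43.1, the predator can invade and persist.

Threshold H = 43.1; K > 43.1, so yes, the predator persists.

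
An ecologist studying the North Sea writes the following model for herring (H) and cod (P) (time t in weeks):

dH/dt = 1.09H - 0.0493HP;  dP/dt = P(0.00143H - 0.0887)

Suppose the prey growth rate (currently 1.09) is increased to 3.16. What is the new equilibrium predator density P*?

P* ≈ 64.1

At the interior fixed point, setting dH/dt = 0 with H > 0 fixes P* = (prey growth rate)/(HP coefficient) — independent of the other coefficients.
With the change, P* = 3.16/0.0493 = 64.1; it rises from 22.1.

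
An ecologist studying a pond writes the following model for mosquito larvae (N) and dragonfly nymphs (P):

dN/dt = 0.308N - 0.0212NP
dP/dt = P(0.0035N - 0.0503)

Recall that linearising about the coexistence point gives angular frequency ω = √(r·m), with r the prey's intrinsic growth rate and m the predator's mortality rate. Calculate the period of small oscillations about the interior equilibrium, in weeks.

Here r = 0.308 and m = 0.0503, so r·m = 0.0155.
ω = √0.0155 = 0.124 per week, hence T = 2π/ω ≈ 50.5 weeks.

T ≈ 50.5 weeks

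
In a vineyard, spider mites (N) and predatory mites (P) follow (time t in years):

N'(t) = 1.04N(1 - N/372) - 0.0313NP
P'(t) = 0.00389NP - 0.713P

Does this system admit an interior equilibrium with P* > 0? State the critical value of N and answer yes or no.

Threshold N = 183; K > 183, so yes, the predator persists.

The predator equation gives dP/dt > 0 only when N > 0.713/0.00389 = 183.
Without the predator, N → K = 372. Since 372 > 183, the predator can invade and persist.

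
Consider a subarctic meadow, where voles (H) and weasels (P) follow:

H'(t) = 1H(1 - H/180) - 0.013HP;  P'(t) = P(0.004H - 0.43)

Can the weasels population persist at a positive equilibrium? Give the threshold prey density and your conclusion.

The predator equation gives dP/dt > 0 only when H > 0.43/0.004 = 108.
Without the predator, H → K = 180. Since 180 > 108, the predator can invade and persist.

Threshold H = 108; K > 108, so yes, the predator persists.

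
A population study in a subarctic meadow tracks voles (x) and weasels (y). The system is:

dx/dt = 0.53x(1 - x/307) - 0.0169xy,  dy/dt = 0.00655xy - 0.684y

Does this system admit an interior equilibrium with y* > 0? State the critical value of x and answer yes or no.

Threshold x = 104; K > 104, so yes, the predator persists.

The predator equation gives dy/dt > 0 only when x > 0.684/0.00655 = 104.
Without the predator, x → K = 307. Since 307 > 104, the predator can invade and persist.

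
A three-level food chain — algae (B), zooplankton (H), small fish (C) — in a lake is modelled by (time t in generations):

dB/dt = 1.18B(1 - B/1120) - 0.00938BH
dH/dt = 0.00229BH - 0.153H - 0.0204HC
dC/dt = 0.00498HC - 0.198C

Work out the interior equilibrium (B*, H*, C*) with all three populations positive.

B* ≈ 766, H* ≈ 39.8, C* ≈ 78.5

From dC/dt = 0: 0.00498H* = 0.198, so H* = 39.8.
From dB/dt = 0: 1.18(1 - B*/1120) = 0.00938·39.8, giving B* = 1120·(1 - 0.316) = 766.
From dH/dt = 0: 0.00229·766 - 0.153 = 0.0204C*, so C* = 1.6/0.0204 = 78.5.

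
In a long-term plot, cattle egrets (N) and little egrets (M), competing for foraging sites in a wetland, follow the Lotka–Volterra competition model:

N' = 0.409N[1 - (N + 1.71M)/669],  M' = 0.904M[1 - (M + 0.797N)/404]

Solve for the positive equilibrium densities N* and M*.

Setting both brackets to zero gives the nullclines N + 1.71M = 669 and 0.797N + M = 404.
Substituting M = 404 - 0.797N into the first: N(1 - 1.71·0.797) = 669 - 1.71·404.
So N* = -21.8/-0.363 = 60.2, and then M* = 404 - 0.797·60.2 = 356.

N* ≈ 60.2, M* ≈ 356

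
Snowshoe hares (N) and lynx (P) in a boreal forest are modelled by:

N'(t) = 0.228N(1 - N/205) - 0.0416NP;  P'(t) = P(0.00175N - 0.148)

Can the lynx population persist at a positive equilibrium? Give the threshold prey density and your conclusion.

Threshold N = 84.6; K > 84.6, so yes, the predator persists.

The predator equation gives dP/dt > 0 only when N > 0.148/0.00175 = 84.6.
Without the predator, N → K = 205. Since 205 > 84.6, the predator can invade and persist.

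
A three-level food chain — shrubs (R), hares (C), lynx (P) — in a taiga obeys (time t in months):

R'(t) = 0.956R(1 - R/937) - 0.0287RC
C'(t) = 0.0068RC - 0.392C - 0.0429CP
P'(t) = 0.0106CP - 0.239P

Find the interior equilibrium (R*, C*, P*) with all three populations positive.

R* ≈ 303, C* ≈ 22.5, P* ≈ 38.9

From dP/dt = 0: 0.0106C* = 0.239, so C* = 22.5.
From dR/dt = 0: 0.956(1 - R*/937) = 0.0287·22.5, giving R* = 937·(1 - 0.677) = 303.
From dC/dt = 0: 0.0068·303 - 0.392 = 0.0429P*, so P* = 1.67/0.0429 = 38.9.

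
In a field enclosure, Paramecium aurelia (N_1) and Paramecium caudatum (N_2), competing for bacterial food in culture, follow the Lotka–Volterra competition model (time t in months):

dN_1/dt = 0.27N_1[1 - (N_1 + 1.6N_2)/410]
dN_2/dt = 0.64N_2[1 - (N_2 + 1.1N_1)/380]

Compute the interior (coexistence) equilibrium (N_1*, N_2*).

N_1* ≈ 261, N_2* ≈ 93.4

Setting both brackets to zero gives the nullclines N_1 + 1.6N_2 = 410 and 1.1N_1 + N_2 = 380.
Substituting N_2 = 380 - 1.1N_1 into the first: N_1(1 - 1.6·1.1) = 410 - 1.6·380.
So N_1* = -198/-0.76 = 261, and then N_2* = 380 - 1.1·261 = 93.4.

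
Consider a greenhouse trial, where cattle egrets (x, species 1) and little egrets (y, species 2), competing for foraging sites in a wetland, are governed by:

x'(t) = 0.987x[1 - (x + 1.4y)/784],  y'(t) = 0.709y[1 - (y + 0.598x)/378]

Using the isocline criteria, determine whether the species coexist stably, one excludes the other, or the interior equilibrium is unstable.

species 1 excludes species 2

Compare the nullcline intercepts: K1/α12 = 784/1.4 = 560 > K2 = 378; K2/α21 = 378/0.598 = 632 < K1 = 784.
Since the inequalities point opposite ways, species 1 can invade but species 2 cannot.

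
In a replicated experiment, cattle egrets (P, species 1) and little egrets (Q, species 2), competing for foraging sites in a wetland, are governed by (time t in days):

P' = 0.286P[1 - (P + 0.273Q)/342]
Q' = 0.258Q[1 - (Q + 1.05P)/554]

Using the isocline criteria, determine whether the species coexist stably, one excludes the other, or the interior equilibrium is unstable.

Compare the nullcline intercepts: K1/α12 = 342/0.273 = 1250 > K2 = 554; K2/α21 = 554/1.05 = 528 > K1 = 342.
Since both inequalities hold, each species can invade when rare, so the interior equilibrium is stable.

stable coexistence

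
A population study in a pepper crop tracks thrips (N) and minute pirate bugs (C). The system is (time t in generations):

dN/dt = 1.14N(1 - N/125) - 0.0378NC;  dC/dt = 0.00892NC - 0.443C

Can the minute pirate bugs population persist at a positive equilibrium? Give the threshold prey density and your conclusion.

Threshold N = 49.7; K > 49.7, so yes, the predator persists.

The predator equation gives dC/dt > 0 only when N > 0.443/0.00892 = 49.7.
Without the predator, N → K = 125. Since 125 > 49.7, the predator can invade and persist.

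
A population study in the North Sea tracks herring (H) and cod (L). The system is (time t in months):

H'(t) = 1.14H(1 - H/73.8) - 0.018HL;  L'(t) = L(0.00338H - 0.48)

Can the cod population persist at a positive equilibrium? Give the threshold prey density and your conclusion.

Threshold H = 142; K < 142, so no, the predator goes extinct.

The predator equation gives dL/dt > 0 only when H > 0.48/0.00338 = 142.
Without the predator, H → K = 73.8. Since 73.8 < 142, the predator cannot invade.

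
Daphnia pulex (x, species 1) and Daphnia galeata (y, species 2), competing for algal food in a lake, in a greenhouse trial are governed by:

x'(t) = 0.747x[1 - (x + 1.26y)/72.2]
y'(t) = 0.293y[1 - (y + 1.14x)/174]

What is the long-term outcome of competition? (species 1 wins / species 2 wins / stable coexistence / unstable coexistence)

species 2 excludes species 1

Compare the nullcline intercepts: K1/α12 = 72.2/1.26 = 57.3 < K2 = 174; K2/α21 = 174/1.14 = 153 > K1 = 72.2.
Since the inequalities point opposite ways, species 2 can invade but species 1 cannot.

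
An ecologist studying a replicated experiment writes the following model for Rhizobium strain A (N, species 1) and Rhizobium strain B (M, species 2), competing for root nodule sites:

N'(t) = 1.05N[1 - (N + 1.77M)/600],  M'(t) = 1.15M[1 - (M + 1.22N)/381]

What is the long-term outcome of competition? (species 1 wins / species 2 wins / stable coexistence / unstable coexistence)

Compare the nullcline intercepts: K1/α12 = 600/1.77 = 339 < K2 = 381; K2/α21 = 381/1.22 = 312 < K1 = 600.
Since both are reversed, neither can invade when rare; the interior point is a saddle.

unstable coexistence (outcome depends on initial conditions)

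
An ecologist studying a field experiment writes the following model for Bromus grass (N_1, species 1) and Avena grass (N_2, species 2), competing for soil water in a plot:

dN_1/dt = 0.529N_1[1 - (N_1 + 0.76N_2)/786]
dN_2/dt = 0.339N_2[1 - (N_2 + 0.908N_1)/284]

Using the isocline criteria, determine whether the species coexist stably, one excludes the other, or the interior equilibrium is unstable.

species 1 excludes species 2

Compare the nullcline intercepts: K1/α12 = 786/0.76 = 1030 > K2 = 284; K2/α21 = 284/0.908 = 313 < K1 = 786.
Since the inequalities point opposite ways, species 1 can invade but species 2 cannot.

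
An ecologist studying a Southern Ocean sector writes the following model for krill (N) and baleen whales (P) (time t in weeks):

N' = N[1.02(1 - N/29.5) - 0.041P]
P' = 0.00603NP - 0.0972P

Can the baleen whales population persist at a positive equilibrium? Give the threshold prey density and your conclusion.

The predator equation gives dP/dt > 0 only when N > 0.0972/0.00603 = 16.1.
Without the predator, N → K = 29.5. Since 29.5 > 16.1, the predator can invade and persist.

Threshold N = 16.1; K > 16.1, so yes, the predator persists.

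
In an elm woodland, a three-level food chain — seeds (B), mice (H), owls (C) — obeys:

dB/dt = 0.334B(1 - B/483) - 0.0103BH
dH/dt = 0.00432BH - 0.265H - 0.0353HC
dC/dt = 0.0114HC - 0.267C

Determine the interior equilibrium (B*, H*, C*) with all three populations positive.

B* ≈ 134, H* ≈ 23.4, C* ≈ 8.91

From dC/dt = 0: 0.0114H* = 0.267, so H* = 23.4.
From dB/dt = 0: 0.334(1 - B*/483) = 0.0103·23.4, giving B* = 483·(1 - 0.722) = 134.
From dH/dt = 0: 0.00432·134 - 0.265 = 0.0353C*, so C* = 0.315/0.0353 = 8.91.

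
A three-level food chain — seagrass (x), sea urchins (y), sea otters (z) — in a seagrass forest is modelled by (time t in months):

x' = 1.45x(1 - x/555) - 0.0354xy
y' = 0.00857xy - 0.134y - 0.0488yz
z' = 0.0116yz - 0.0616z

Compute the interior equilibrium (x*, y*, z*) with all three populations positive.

x* ≈ 483, y* ≈ 5.31, z* ≈ 82.1

From dz/dt = 0: 0.0116y* = 0.0616, so y* = 5.31.
From dx/dt = 0: 1.45(1 - x*/555) = 0.0354·5.31, giving x* = 555·(1 - 0.13) = 483.
From dy/dt = 0: 0.00857·483 - 0.134 = 0.0488z*, so z* = 4.01/0.0488 = 82.1.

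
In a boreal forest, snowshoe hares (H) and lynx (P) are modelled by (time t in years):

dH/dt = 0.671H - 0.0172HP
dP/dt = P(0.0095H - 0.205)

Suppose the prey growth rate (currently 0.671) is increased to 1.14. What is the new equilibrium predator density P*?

P* ≈ 66.3

At the interior fixed point, setting dH/dt = 0 with H > 0 fixes P* = (prey growth rate)/(HP coefficient) — independent of the other coefficients.
With the change, P* = 1.14/0.0172 = 66.3; it rises from 39.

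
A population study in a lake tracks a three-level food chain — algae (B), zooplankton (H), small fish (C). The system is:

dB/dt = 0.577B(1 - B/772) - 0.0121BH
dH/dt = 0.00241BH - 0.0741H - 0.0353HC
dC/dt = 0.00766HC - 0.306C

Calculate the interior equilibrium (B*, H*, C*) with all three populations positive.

From dC/dt = 0: 0.00766H* = 0.306, so H* = 39.9.
From dB/dt = 0: 0.577(1 - B*/772) = 0.0121·39.9, giving B* = 772·(1 - 0.838) = 125.
From dH/dt = 0: 0.00241·125 - 0.0741 = 0.0353C*, so C* = 0.228/0.0353 = 6.45.

B* ≈ 125, H* ≈ 39.9, C* ≈ 6.45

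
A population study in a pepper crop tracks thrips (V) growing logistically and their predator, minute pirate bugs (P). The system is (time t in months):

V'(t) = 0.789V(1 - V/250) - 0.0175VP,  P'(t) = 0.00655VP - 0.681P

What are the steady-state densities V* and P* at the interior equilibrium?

V* ≈ 104, P* ≈ 26.3

From dP/dt = 0 with P > 0: 0.00655V* = 0.681, so V* = 104.
Substitute into dV/dt = 0: 0.789(1 - 104/250) = 0.0175P*.
The bracket is 0.584, giving P* = 0.461/0.0175 = 26.3.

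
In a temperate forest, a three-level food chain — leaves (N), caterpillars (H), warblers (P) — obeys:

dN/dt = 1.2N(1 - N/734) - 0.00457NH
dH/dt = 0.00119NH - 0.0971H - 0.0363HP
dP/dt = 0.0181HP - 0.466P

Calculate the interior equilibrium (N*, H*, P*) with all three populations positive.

N* ≈ 662, H* ≈ 25.7, P* ≈ 19

From dP/dt = 0: 0.0181H* = 0.466, so H* = 25.7.
From dN/dt = 0: 1.2(1 - N*/734) = 0.00457·25.7, giving N* = 734·(1 - 0.098) = 662.
From dH/dt = 0: 0.00119·662 - 0.0971 = 0.0363P*, so P* = 0.691/0.0363 = 19.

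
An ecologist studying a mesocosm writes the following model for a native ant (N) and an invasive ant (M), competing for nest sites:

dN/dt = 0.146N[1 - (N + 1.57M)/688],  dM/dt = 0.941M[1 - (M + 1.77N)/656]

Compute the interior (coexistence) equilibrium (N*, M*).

Setting both brackets to zero gives the nullclines N + 1.57M = 688 and 1.77N + M = 656.
Substituting M = 656 - 1.77N into the first: N(1 - 1.57·1.77) = 688 - 1.57·656.
So N* = -342/-1.78 = 192, and then M* = 656 - 1.77·192 = 316.

N* ≈ 192, M* ≈ 316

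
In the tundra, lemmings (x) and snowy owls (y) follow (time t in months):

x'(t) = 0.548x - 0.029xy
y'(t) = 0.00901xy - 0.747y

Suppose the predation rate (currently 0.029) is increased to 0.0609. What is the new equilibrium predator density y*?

y* ≈ 9

At the interior fixed point, setting dx/dt = 0 with x > 0 fixes y* = (prey growth rate)/(xy coefficient) — independent of the other coefficients.
With the change, y* = 0.548/0.0609 = 9; it falls from 18.9.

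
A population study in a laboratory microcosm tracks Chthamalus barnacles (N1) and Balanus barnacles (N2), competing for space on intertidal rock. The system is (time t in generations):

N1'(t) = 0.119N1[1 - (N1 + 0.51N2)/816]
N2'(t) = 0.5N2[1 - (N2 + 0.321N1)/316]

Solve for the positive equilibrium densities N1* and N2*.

Setting both brackets to zero gives the nullclines N1 + 0.51N2 = 816 and 0.321N1 + N2 = 316.
Substituting N2 = 316 - 0.321N1 into the first: N1(1 - 0.51·0.321) = 816 - 0.51·316.
So N1* = 655/0.836 = 783, and then N2* = 316 - 0.321·783 = 64.6.

N1* ≈ 783, N2* ≈ 64.6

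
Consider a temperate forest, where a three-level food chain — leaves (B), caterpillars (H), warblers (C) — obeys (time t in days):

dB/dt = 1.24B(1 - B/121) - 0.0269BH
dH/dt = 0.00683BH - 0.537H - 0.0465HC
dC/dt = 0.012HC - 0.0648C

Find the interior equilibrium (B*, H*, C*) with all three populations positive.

B* ≈ 107, H* ≈ 5.4, C* ≈ 4.14

From dC/dt = 0: 0.012H* = 0.0648, so H* = 5.4.
From dB/dt = 0: 1.24(1 - B*/121) = 0.0269·5.4, giving B* = 121·(1 - 0.117) = 107.
From dH/dt = 0: 0.00683·107 - 0.537 = 0.0465C*, so C* = 0.193/0.0465 = 4.14.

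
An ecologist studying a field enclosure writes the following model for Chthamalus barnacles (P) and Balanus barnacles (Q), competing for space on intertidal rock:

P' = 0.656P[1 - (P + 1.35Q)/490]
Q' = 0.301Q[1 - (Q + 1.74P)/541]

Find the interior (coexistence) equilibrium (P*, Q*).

Setting both brackets to zero gives the nullclines P + 1.35Q = 490 and 1.74P + Q = 541.
Substituting Q = 541 - 1.74P into the first: P(1 - 1.35·1.74) = 490 - 1.35·541.
So P* = -240/-1.35 = 178, and then Q* = 541 - 1.74·178 = 231.

P* ≈ 178, Q* ≈ 231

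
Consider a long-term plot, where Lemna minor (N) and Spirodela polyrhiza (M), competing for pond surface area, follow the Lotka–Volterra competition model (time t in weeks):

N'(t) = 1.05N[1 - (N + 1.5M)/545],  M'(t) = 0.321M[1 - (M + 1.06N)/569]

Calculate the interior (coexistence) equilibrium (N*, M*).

N* ≈ 523, M* ≈ 14.7

Setting both brackets to zero gives the nullclines N + 1.5M = 545 and 1.06N + M = 569.
Substituting M = 569 - 1.06N into the first: N(1 - 1.5·1.06) = 545 - 1.5·569.
So N* = -308/-0.59 = 523, and then M* = 569 - 1.06·523 = 14.7.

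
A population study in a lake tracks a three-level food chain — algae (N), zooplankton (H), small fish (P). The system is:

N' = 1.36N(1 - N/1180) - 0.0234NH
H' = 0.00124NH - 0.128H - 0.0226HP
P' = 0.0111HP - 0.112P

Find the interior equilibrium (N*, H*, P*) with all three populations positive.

From dP/dt = 0: 0.0111H* = 0.112, so H* = 10.1.
From dN/dt = 0: 1.36(1 - N*/1180) = 0.0234·10.1, giving N* = 1180·(1 - 0.174) = 975.
From dH/dt = 0: 0.00124·975 - 0.128 = 0.0226P*, so P* = 1.08/0.0226 = 47.8.

N* ≈ 975, H* ≈ 10.1, P* ≈ 47.8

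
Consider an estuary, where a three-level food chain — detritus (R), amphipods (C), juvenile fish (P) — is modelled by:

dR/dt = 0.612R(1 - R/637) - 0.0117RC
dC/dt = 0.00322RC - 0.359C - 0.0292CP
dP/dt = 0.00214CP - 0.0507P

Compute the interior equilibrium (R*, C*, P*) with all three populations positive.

R* ≈ 348, C* ≈ 23.7, P* ≈ 26.1

From dP/dt = 0: 0.00214C* = 0.0507, so C* = 23.7.
From dR/dt = 0: 0.612(1 - R*/637) = 0.0117·23.7, giving R* = 637·(1 - 0.453) = 348.
From dC/dt = 0: 0.00322·348 - 0.359 = 0.0292P*, so P* = 0.763/0.0292 = 26.1.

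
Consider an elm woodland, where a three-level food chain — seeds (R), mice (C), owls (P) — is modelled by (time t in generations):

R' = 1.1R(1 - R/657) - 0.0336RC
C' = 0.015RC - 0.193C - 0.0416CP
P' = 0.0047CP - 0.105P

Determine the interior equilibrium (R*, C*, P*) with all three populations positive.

From dP/dt = 0: 0.0047C* = 0.105, so C* = 22.3.
From dR/dt = 0: 1.1(1 - R*/657) = 0.0336·22.3, giving R* = 657·(1 - 0.682) = 209.
From dC/dt = 0: 0.015·209 - 0.193 = 0.0416P*, so P* = 2.94/0.0416 = 70.6.

R* ≈ 209, C* ≈ 22.3, P* ≈ 70.6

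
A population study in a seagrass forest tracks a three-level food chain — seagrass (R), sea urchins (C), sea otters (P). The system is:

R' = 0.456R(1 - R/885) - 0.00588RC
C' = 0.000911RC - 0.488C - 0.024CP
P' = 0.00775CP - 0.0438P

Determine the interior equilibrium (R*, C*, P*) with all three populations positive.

R* ≈ 821, C* ≈ 5.65, P* ≈ 10.8

From dP/dt = 0: 0.00775C* = 0.0438, so C* = 5.65.
From dR/dt = 0: 0.456(1 - R*/885) = 0.00588·5.65, giving R* = 885·(1 - 0.0729) = 821.
From dC/dt = 0: 0.000911·821 - 0.488 = 0.024P*, so P* = 0.259/0.024 = 10.8.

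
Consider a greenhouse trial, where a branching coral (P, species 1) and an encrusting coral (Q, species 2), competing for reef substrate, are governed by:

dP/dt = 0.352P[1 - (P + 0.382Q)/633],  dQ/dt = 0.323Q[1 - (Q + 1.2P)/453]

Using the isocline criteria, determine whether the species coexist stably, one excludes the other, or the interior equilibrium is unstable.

Compare the nullcline intercepts: K1/α12 = 633/0.382 = 1660 > K2 = 453; K2/α21 = 453/1.2 = 378 < K1 = 633.
Since the inequalities point opposite ways, species 1 can invade but species 2 cannot.

species 1 excludes species 2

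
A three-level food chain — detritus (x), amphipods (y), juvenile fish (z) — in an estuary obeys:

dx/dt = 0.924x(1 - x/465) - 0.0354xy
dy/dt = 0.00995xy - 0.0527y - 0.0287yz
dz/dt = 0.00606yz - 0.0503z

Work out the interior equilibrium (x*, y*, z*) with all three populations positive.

x* ≈ 317, y* ≈ 8.3, z* ≈ 108

From dz/dt = 0: 0.00606y* = 0.0503, so y* = 8.3.
From dx/dt = 0: 0.924(1 - x*/465) = 0.0354·8.3, giving x* = 465·(1 - 0.318) = 317.
From dy/dt = 0: 0.00995·317 - 0.0527 = 0.0287z*, so z* = 3.1/0.0287 = 108.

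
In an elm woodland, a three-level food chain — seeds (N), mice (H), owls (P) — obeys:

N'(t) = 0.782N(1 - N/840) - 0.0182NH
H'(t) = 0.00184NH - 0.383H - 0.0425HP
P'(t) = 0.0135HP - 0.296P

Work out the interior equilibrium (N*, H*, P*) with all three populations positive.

N* ≈ 411, H* ≈ 21.9, P* ≈ 8.8

From dP/dt = 0: 0.0135H* = 0.296, so H* = 21.9.
From dN/dt = 0: 0.782(1 - N*/840) = 0.0182·21.9, giving N* = 840·(1 - 0.51) = 411.
From dH/dt = 0: 0.00184·411 - 0.383 = 0.0425P*, so P* = 0.374/0.0425 = 8.8.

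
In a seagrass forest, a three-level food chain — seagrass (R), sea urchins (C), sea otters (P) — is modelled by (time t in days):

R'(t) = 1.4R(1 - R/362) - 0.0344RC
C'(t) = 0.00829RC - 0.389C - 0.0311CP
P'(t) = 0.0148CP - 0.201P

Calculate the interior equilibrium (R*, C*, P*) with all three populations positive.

R* ≈ 241, C* ≈ 13.6, P* ≈ 51.8

From dP/dt = 0: 0.0148C* = 0.201, so C* = 13.6.
From dR/dt = 0: 1.4(1 - R*/362) = 0.0344·13.6, giving R* = 362·(1 - 0.334) = 241.
From dC/dt = 0: 0.00829·241 - 0.389 = 0.0311P*, so P* = 1.61/0.0311 = 51.8.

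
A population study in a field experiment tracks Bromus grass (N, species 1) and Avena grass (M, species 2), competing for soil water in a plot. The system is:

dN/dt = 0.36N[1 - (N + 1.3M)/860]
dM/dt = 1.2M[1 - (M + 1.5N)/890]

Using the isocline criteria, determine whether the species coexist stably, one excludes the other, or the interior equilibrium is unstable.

unstable coexistence (outcome depends on initial conditions)

Compare the nullcline intercepts: K1/α12 = 860/1.3 = 662 < K2 = 890; K2/α21 = 890/1.5 = 593 < K1 = 860.
Since both are reversed, neither can invade when rare; the interior point is a saddle.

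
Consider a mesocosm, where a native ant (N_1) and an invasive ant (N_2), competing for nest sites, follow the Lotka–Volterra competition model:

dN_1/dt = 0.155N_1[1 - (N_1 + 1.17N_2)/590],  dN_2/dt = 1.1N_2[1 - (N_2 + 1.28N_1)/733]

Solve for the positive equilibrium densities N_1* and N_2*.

N_1* ≈ 538, N_2* ≈ 44.6

Setting both brackets to zero gives the nullclines N_1 + 1.17N_2 = 590 and 1.28N_1 + N_2 = 733.
Substituting N_2 = 733 - 1.28N_1 into the first: N_1(1 - 1.17·1.28) = 590 - 1.17·733.
So N_1* = -268/-0.498 = 538, and then N_2* = 733 - 1.28·538 = 44.6.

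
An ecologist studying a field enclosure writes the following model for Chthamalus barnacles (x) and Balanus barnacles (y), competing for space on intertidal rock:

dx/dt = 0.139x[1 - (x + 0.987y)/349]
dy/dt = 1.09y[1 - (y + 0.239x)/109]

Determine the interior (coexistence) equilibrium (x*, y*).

x* ≈ 316, y* ≈ 33.5

Setting both brackets to zero gives the nullclines x + 0.987y = 349 and 0.239x + y = 109.
Substituting y = 109 - 0.239x into the first: x(1 - 0.987·0.239) = 349 - 0.987·109.
So x* = 241/0.764 = 316, and then y* = 109 - 0.239·316 = 33.5.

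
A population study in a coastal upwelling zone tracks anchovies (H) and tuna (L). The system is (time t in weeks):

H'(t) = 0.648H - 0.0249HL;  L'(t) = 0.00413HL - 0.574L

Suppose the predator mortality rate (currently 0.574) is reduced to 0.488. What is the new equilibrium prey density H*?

H* ≈ 118

At the interior fixed point, setting dL/dt = 0 with L > 0 fixes H* = (predator death rate)/(HL coefficient) — independent of the other coefficients.
With the change, H* = 0.488/0.00413 = 118; it falls from 139.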